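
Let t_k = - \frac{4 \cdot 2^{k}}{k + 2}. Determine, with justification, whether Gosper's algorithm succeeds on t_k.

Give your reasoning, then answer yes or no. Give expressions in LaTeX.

No; the degree bound rules out any f.

Compute t_(k+1)/t_k: get 2*(k + 2)/(k + 3).
Factor: A=2*k + 4; B=k + 3; C=1.
Key eq: (2*k + 4)·f(k+1) = (k + 2)·f(k) + (1).
d = -1 from the (1,1,0) case.
Negative degree bound (-1): no f exists, t_k not Gosper-summable.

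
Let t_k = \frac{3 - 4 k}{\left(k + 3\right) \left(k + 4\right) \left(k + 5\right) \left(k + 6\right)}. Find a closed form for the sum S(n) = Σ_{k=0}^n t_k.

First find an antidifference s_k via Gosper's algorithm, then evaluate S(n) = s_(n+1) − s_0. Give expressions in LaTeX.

Compute t_(k+1)/t_k: get (k + 3)*(4*k + 1)/((k + 7)*(4*k - 3)).
Gosper form: A/B · C(k+1)/C(k) with A=k + 3, B=k + 7, C=k - 3/4.
f must satisfy (k + 3)·f(k+1) − (k + 6)·f(k) = k - 3/4.
deg f ≤ 3 (via 1,1,1).
Match coefficients ⇒ f(k) = k*(k**2 + 12*k - 73)/240.
Then R = B(k−1)f/C = k*(k + 6)*(k**2 + 12*k - 73)/(60*(4*k - 3)), so s_k = R(k)·t_k = k*(-k**2 - 12*k + 73)/(60*(k + 3)*(k + 4)*(k + 5)).
Verify: (3 - 4*k)/(k**4 + 18*k**3 + 119*k**2 + 342*k + 360) matches t_k.
Σ_(k=0)^n t_k = s_(n+1) − s_(0) = ((-n**3 - 15*n**2 + 46*n + 60)/(60*(n**3 + 15*n**2 + 74*n + 120))) − (0), i.e. (-n**3 - 15*n**2 + 46*n + 60)/(60*(n**3 + 15*n**2 + 74*n + 120)).

S(n) = \frac{- n^{3} - 15 n^{2} + 46 n + 60}{60 \left(n^{3} + 15 n^{2} + 74 n + 120\right)}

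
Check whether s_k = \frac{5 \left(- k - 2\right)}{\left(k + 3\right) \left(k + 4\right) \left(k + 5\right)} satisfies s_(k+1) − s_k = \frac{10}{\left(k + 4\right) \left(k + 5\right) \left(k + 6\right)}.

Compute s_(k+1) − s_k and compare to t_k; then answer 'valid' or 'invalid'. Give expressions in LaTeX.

Invalid: residual - \frac{15}{k^{4} + 18 k^{3} + 119 k^{2} + 342 k + 360} ≠ 0.

s_(k+1) = 5*(-k - 3)/((k + 4)*(k + 5)*(k + 6))
s_(k+1) − s_k = 5*(2*k + 3)/(k**4 + 18*k**3 + 119*k**2 + 342*k + 360)
(s_(k+1) − s_k) − t_k = -15/(k**4 + 18*k**3 + 119*k**2 + 342*k + 360)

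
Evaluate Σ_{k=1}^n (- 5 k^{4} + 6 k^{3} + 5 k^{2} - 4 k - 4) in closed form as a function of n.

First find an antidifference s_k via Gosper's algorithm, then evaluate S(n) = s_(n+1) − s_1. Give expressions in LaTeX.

Ratio r(k) = (5*k**4 + 14*k**3 + 7*k**2 - 4*k + 2)/(5*k**4 - 6*k**3 - 5*k**2 + 4*k + 4).
A = 1, B = 1, C = k**4 - 6*k**3/5 - k**2 + 4*k/5 + 4/5.
Set up (1)·f(k+1) − (1)·f(k) − (k**4 - 6*k**3/5 - k**2 + 4*k/5 + 4/5) = 0.
Bound: deg f ≤ 5.
Match coefficients ⇒ f(k) = k*(k**4 - 4*k**3 + 3*k**2 + 3*k + 1)/5.
So s_k = (B(k−1)f/C)·t_k = (k*(k**4 - 4*k**3 + 3*k**2 + 3*k + 1)/(5*k**4 - 6*k**3 - 5*k**2 + 4*k + 4))·t_k = k*(-k**4 + 4*k**3 - 3*k**2 - 3*k - 1).
s_(k+1) − s_k = -5*k**4 + 6*k**3 + 5*k**2 - 4*k - 4 = t_k.
Evaluate: s_(n+1) = -n**5 - n**4 + 3*n**3 + 2*n**2 - 5*n - 4; subtract s_(1) = -4 ⇒ S(n) = n*(-n**4 - n**3 + 3*n**2 + 2*n - 5).

S(n) = n \left(- n^{4} - n^{3} + 3 n^{2} + 2 n - 5\right)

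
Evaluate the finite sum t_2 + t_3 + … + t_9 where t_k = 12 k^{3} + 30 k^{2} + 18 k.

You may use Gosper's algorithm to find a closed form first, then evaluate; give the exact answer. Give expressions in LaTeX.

Σ = 33600

r(k) = (2*k**2 + 9*k + 10)/(k*(2*k + 3)) after simplifying.
Factor: A=1; B=1; C=k**3 + 5*k**2/2 + 3*k/2.
Key eq: (1)·f(k+1) = (1)·f(k) + (k**3 + 5*k**2/2 + 3*k/2).
Degrees (0,0,3) ⇒ d ≤ 4.
Solve for f: f(k) = k*(k - 1)*(k + 1)*(3*k + 4)/12 (degree 4 ≤ 4).
R(k) = B(k−1)·f(k)/C(k) = (k - 1)*(3*k + 4)/(6*(2*k + 3)); s_k = R·t_k = k*(3*k**3 + 4*k**2 - 3*k - 4).
Check: Δs_k = 6*k*(2*k**2 + 5*k + 3). ✓
Sum = s_(10) − s_(2); s_(10) = 33660, s_(2) = 60 ⇒ 33600.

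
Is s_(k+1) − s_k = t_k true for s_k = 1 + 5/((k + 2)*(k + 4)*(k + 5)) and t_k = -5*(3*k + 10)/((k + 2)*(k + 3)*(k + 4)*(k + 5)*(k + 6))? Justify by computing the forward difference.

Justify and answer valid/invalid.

s_(k+1) = 1 + 5/((k + 3)*(k + 5)*(k + 6))
s_(k+1) − s_k = 5*(-3*k - 10)/(k**5 + 20*k**4 + 155*k**3 + 580*k**2 + 1044*k + 720)
(s_(k+1) − s_k) − t_k = 0

valid; difference matches t_k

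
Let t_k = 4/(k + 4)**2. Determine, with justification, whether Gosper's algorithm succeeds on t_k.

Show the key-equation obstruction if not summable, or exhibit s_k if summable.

Compute t_(k+1)/t_k: get (k + 4)**2/(k + 5)**2.
Normal form (A,B,C) = (k**2 + 8*k + 16, k**2 + 10*k + 25, 1).
Solve (k**2 + 8*k + 16)·f(k+1) − (k**2 + 8*k + 16)·f(k) = 1.
d = 0 from the (2,2,0) case.
f = c0 ⇒ A·f(k+1) − B(k−1)·f(k) − C = -1. The system {-1 = 0} is inconsistent; no antidifference.

No; the coefficient equations for f are inconsistent.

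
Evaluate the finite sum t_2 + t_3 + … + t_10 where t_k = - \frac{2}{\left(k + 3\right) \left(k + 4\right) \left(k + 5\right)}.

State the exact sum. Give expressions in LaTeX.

Σ = -1/35

The ratio is (k + 3)/(k + 6).
A = k + 3, B = k + 6, C = 1.
Set up (k + 3)·f(k+1) − (k + 5)·f(k) − (1) = 0.
Bound: deg f ≤ 2.
Solving with deg f ≤ 2: f(k) = k*(k + 7)/24.
R(k) = B(k−1)·f(k)/C(k) = k*(k + 5)*(k + 7)/24; s_k = R·t_k = k*(-k - 7)/(12*(k + 3)*(k + 4)).
s_(k+1) − s_k = -2/(k**3 + 12*k**2 + 47*k + 60) = t_k.
Evaluate s at k=11 and k=2: -11/140 and -1/20; difference -1/35.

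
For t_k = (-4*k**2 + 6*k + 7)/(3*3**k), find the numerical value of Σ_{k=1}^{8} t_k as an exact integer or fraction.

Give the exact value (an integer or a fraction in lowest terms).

r(k) = (4*k**2 + 2*k - 9)/(3*(4*k**2 - 6*k - 7)) after simplifying.
So A=1/3 and B=1, with C=k**2 - 3*k/2 - 7/4.
Key eq: (1/3)·f(k+1) = (1)·f(k) + (k**2 - 3*k/2 - 7/4).
deg f ≤ 2 (via 0,0,2).
Match coefficients ⇒ f(k) = -3*(k + 1)*(2*k - 3)/4.
So s_k = (B(k−1)f/C)·t_k = (-3*(k + 1)*(2*k - 3)/(4*k**2 - 6*k - 7))·t_k = (2*k**2 - k - 3)/3**k.
Δs = (-4*k**2 + 6*k + 7)/(3*3**k), as required.
Telescoping: Σ = s_(9) − s_(1) = 50/6561 − (-2/3) = 4424/6561.

Σ = 4424/6561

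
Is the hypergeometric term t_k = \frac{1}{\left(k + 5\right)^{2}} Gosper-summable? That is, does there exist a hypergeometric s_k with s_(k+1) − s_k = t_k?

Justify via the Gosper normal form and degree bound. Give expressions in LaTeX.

Step 1: r(k) = (k + 5)**2/(k + 6)**2.
Normal form (A,B,C) = (k**2 + 10*k + 25, k**2 + 12*k + 36, 1).
Key eq: (k**2 + 10*k + 25)·f(k+1) = (k**2 + 10*k + 25)·f(k) + (1).
Degrees (2,2,0) ⇒ d ≤ 0.
Write f(k) = c0. Then LHS − RHS = -1, requiring -1 = 0: contradictory. No certificate.

No — t_k has no hypergeometric antidifference.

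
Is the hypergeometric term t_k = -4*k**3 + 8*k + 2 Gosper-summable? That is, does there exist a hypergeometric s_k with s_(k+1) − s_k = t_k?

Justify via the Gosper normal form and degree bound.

Yes. s_k = k*(-k**3 + 2*k**2 + 3*k - 2).

Step 1: r(k) = (4*k - 2*(k + 1)**3 + 5)/(-2*k**3 + 4*k + 1).
Normal form (A,B,C) = (1, 1, k**3 - 2*k - 1/2).
Solve (1)·f(k+1) − (1)·f(k) = k**3 - 2*k - 1/2.
Degrees (0,0,3) ⇒ d ≤ 4.
Solve for f: f(k) = k*(k**3 - 2*k**2 - 3*k + 2)/4 (degree 4 ≤ 4).
Get s_k = R·t_k = k*(-k**3 + 2*k**2 + 3*k - 2) with R(k) = B(k−1)f(k)/C(k) = k*(k**3 - 2*k**2 - 3*k + 2)/(2*(2*k**3 - 4*k - 1)).
Δs = -4*k**3 + 8*k + 2, as required.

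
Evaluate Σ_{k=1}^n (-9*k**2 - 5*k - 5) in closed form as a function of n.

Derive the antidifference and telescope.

The ratio is (9*k**2 + 23*k + 19)/(9*k**2 + 5*k + 5).
Take A(k)=1, B(k)=1, C(k)=k**2 + 5*k/9 + 5/9.
Set up (1)·f(k+1) − (1)·f(k) − (k**2 + 5*k/9 + 5/9) = 0.
Degrees (0,0,2) ⇒ d ≤ 3.
Solve for f: f(k) = k*(3*k**2 - 2*k + 4)/9 (degree 3 ≤ 3).
Certificate R = B(k−1)f/C = k*(3*k**2 - 2*k + 4)/(9*k**2 + 5*k + 5) gives s_k = k*(-3*k**2 + 2*k - 4).
Check: Δs_k = -9*k**2 - 5*k - 5. ✓
Telescope: S(n) = s_(n+1) − s_(1) = -3*n**3 - 7*n**2 - 9*n - 5 − (-5) = n*(-3*n**2 - 7*n - 9).

S(n) = n*(-3*n**2 - 7*n - 9)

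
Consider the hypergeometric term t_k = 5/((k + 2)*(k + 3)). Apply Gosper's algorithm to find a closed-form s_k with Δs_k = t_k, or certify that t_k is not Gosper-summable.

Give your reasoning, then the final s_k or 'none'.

Ratio r(k) = (k + 2)/(k + 4).
Normal form (A,B,C) = (k + 2, k + 4, 1).
Key eq: (k + 2)·f(k+1) = (k + 3)·f(k) + (1).
From deg A=1, deg B=1, deg C=0: d=1.
Solve for f: f(k) = k/2 (degree 1 ≤ 1).
Certificate R = B(k−1)f/C = k*(k + 3)/2 gives s_k = 5*k/(2*(k + 2)).
Verify: 5/(k**2 + 5*k + 6) matches t_k.

s_k = 5*k/(2*(k + 2))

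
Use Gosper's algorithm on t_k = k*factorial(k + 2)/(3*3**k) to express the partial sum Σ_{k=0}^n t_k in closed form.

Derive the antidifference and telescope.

Ratio r(k) = (k + 1)*(k + 3)/(3*k).
Normal form (A,B,C) = (k/3 + 1, 1, k).
Need (k/3 + 1)·f(k+1) − (1)·f(k) = k.
From deg A=1, deg B=0, deg C=1: d=0.
A polynomial solution: f(k) = 3.
Get s_k = R·t_k = factorial(k + 2)/3**k with R(k) = B(k−1)f(k)/C(k) = 3/k.
s_(k+1) − s_k = k*factorial(k + 2)/(3*3**k) = t_k.
s_(n+1) = 3**(-n - 1)*factorial(n + 3) and s_(0) = 2, so S(n) = -2 + factorial(n + 3)/(3*3**n).

S(n) = -2 + factorial(n + 3)/(3*3**n)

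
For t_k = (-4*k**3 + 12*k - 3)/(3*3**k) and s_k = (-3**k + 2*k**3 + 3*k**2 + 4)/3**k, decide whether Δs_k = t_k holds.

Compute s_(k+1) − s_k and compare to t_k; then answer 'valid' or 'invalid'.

Valid: the claim telescopes to t_k.

s_(k+1) = (-3*3**k + 2*(k + 1)**3 + 3*(k + 1)**2 + 4)/(3*3**k)
s_(k+1) − s_k = (-4*k**3 + 12*k - 3)/(3*3**k)
(s_(k+1) − s_k) − t_k = 0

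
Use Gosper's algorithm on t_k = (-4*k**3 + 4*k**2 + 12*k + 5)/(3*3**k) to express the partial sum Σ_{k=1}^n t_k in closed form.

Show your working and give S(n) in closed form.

Ratio r(k) = (4*k**3 + 8*k**2 - 8*k - 17)/(3*(4*k**3 - 4*k**2 - 12*k - 5)).
So A=1/3 and B=1, with C=k**3 - k**2 - 3*k - 5/4.
Solve (1/3)·f(k+1) − (1)·f(k) = k**3 - k**2 - 3*k - 5/4.
d = 3 from the (0,0,3) case.
Match coefficients ⇒ f(k) = -3*(2*k**3 + k**2 - 2*k - 2)/4.
Certificate R = B(k−1)f/C = -3*(2*k**3 + k**2 - 2*k - 2)/(4*k**3 - 4*k**2 - 12*k - 5) gives s_k = (2*k**3 + k**2 - 2*k - 2)/3**k.
Check: Δs_k = (-4*k**3 + 4*k**2 + 12*k + 5)/(3*3**k). ✓
s_(n+1) = 3**(-n - 1)*(2*n**3 + 7*n**2 + 6*n - 1) and s_(1) = -1/3, so S(n) = 3**(-n - 1)*(3**n + 2*n**3 + 7*n**2 + 6*n - 1).

S(n) = 3**(-n - 1)*(3**n + 2*n**3 + 7*n**2 + 6*n - 1)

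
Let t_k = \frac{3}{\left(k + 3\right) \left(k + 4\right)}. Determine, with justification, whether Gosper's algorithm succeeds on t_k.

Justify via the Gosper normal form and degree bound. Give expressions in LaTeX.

Compute t_(k+1)/t_k: get (k + 3)/(k + 5).
Take A(k)=k + 3, B(k)=k + 5, C(k)=1.
Solve (k + 3)·f(k+1) − (k + 4)·f(k) = 1.
From deg A=1, deg B=1, deg C=0: d=1.
Match coefficients ⇒ f(k) = k/3.
Certificate R = B(k−1)f/C = k*(k + 4)/3 gives s_k = k/(k + 3).
Δs = 3/(k**2 + 7*k + 12), as required.

Yes. s_k = \frac{k}{k + 3}.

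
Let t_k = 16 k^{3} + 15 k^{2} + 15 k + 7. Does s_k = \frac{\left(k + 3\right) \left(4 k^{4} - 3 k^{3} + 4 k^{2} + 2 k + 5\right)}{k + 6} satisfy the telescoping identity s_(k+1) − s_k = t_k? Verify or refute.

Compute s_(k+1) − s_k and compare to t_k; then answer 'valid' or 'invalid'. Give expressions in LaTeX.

s_(k+1) = (4*k**5 + 29*k**4 + 71*k**3 + 93*k**2 + 80*k + 48)/(k + 7)
s_(k+1) − s_k = (16*k**5 + 187*k**4 + 540*k**3 + 529*k**2 + 436*k + 183)/(k**2 + 13*k + 42)
(s_(k+1) − s_k) − t_k = 3*(-12*k**4 - 114*k**3 - 101*k**2 - 95*k - 37)/(k**2 + 13*k + 42)

Invalid: residual \frac{3 \left(- 12 k^{4} - 114 k^{3} - 101 k^{2} - 95 k - 37\right)}{k^{2} + 13 k + 42} ≠ 0.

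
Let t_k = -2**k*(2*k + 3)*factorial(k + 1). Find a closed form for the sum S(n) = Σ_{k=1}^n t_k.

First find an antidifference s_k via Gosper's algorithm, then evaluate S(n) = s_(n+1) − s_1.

S(n) = -2*2**n*factorial(n + 2) + 4

r(k) = 2*(k + 2)*(2*k + 5)/(2*k + 3) after simplifying.
A = 2*k + 4, B = 1, C = k + 3/2.
Need (2*k + 4)·f(k+1) − (1)·f(k) = k + 3/2.
deg f ≤ 0 (via 1,0,1).
Solving with deg f ≤ 0: f(k) = 1/2.
R(k) = B(k−1)·f(k)/C(k) = 1/(2*k + 3); s_k = R·t_k = -2**k*factorial(k + 1).
Check: Δs_k = -2**k*(2*k + 3)*factorial(k + 1). ✓
Σ_(k=1)^n t_k = s_(n+1) − s_(1) = (-2**(n + 1)*factorial(n + 2)) − (-4), i.e. -2*2**n*factorial(n + 2) + 4.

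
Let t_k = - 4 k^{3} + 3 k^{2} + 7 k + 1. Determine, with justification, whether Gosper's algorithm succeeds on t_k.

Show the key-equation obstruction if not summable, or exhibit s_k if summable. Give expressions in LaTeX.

Yes. s_k = k \left(- k^{3} + 3 k^{2} + k - 2\right).

Ratio r(k) = (4*k**3 + 9*k**2 - k - 7)/(4*k**3 - 3*k**2 - 7*k - 1).
So A=1 and B=1, with C=k**3 - 3*k**2/4 - 7*k/4 - 1/4.
Solve (1)·f(k+1) − (1)·f(k) = k**3 - 3*k**2/4 - 7*k/4 - 1/4.
d = 4 from the (0,0,3) case.
Match coefficients ⇒ f(k) = k*(k**3 - 3*k**2 - k + 2)/4.
R(k) = B(k−1)·f(k)/C(k) = k*(k**3 - 3*k**2 - k + 2)/(4*k**3 - 3*k**2 - 7*k - 1); s_k = R·t_k = k*(-k**3 + 3*k**2 + k - 2).
s_(k+1) − s_k = -4*k**3 + 3*k**2 + 7*k + 1 = t_k.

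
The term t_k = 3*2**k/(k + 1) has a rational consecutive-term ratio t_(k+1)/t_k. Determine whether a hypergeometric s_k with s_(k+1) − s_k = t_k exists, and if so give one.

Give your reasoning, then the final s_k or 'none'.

Compute t_(k+1)/t_k: get 2*(k + 1)/(k + 2).
Gosper form: A/B · C(k+1)/C(k) with A=2*k + 2, B=k + 2, C=1.
Solve (2*k + 2)·f(k+1) − (k + 1)·f(k) = 1.
deg f ≤ -1 (via 1,1,0).
Negative degree bound (-1): no f exists, t_k not Gosper-summable.

none (Gosper's algorithm certifies no s_k)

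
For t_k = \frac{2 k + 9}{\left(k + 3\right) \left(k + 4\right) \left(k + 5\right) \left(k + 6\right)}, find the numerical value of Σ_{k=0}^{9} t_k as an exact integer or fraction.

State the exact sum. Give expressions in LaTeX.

Ratio r(k) = (k + 3)*(2*k + 11)/((k + 7)*(2*k + 9)).
Take A(k)=k + 3, B(k)=k + 7, C(k)=k + 9/2.
Need (k + 3)·f(k+1) − (k + 6)·f(k) = k + 9/2.
d = 3 from the (1,1,1) case.
Coefficient equations give f(k) = k*(k + 4)*(k + 8)/30.
So s_k = (B(k−1)f/C)·t_k = (k*(k + 4)*(k + 6)*(k + 8)/(15*(2*k + 9)))·t_k = k*(k + 8)/(15*(k**2 + 8*k + 15)).
Check: Δs_k = (2*k + 9)/(k**4 + 18*k**3 + 119*k**2 + 342*k + 360). ✓
Telescoping: Σ = s_(10) − s_(0) = 4/65 − (0) = 4/65.

Σ = 4/65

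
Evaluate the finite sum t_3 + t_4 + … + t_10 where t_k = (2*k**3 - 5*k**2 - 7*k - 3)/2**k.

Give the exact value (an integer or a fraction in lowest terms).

Σ = 14357/1024

Step 1: r(k) = (2*k**3 + k**2 - 11*k - 13)/(2*(2*k**3 - 5*k**2 - 7*k - 3)).
Gosper form: A/B · C(k+1)/C(k) with A=1/2, B=1, C=k**3 - 5*k**2/2 - 7*k/2 - 3/2.
Set up (1/2)·f(k+1) − (1)·f(k) − (k**3 - 5*k**2/2 - 7*k/2 - 3/2) = 0.
Degrees (0,0,3) ⇒ d ≤ 3.
A polynomial solution: f(k) = -2*k**3 - k**2 - k - 1.
Certificate R = B(k−1)f/C = -2*(2*k**3 + k**2 + k + 1)/(2*k**3 - 5*k**2 - 7*k - 3) gives s_k = 2**(1 - k)*(-2*k**3 - k**2 - k - 1).
Verify: (2*k**3 - 5*k**2 - 7*k - 3)/2**k matches t_k.
Σ_(k=3)^(10) t_k = s_(11) − s_(3) = -2795/1024 − (-67/4) = 14357/1024.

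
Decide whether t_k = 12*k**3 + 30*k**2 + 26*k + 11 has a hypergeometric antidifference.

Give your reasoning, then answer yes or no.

Yes. s_k = k*(3*k**3 + 4*k**2 + k + 3).

r(k) = (12*k**3 + 66*k**2 + 122*k + 79)/(12*k**3 + 30*k**2 + 26*k + 11) after simplifying.
A = 1, B = 1, C = k**3 + 5*k**2/2 + 13*k/6 + 11/12.
Solve (1)·f(k+1) − (1)·f(k) = k**3 + 5*k**2/2 + 13*k/6 + 11/12.
deg f ≤ 4 (via 0,0,3).
A polynomial solution: f(k) = k*(3*k**3 + 4*k**2 + k + 3)/12.
Certificate R = B(k−1)f/C = k*(3*k**3 + 4*k**2 + k + 3)/(12*k**3 + 30*k**2 + 26*k + 11) gives s_k = k*(3*k**3 + 4*k**2 + k + 3).
Verify: 12*k**3 + 30*k**2 + 26*k + 11 matches t_k.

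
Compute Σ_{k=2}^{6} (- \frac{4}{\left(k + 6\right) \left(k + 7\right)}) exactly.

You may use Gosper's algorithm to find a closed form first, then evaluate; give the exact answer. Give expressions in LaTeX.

Step 1: r(k) = (k + 6)/(k + 8).
Gosper form: A/B · C(k+1)/C(k) with A=k + 6, B=k + 8, C=1.
f must satisfy (k + 6)·f(k+1) − (k + 7)·f(k) = 1.
deg f ≤ 1 (via 1,1,0).
Solve for f: f(k) = k/6 (degree 1 ≤ 1).
Then R = B(k−1)f/C = k*(k + 7)/6, so s_k = R(k)·t_k = -2*k/(3*k + 18).
s_(k+1) − s_k = -4/(k**2 + 13*k + 42) = t_k.
Σ_(k=2)^(6) t_k = s_(7) − s_(2) = -14/39 − (-1/6) = -5/26.

Σ = -5/26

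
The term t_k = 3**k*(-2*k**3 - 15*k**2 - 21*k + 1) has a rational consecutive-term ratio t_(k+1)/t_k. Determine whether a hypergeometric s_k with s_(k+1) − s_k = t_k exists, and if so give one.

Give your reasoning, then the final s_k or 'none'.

s_k = 3**k*(-k**3 - 3*k**2 + 3*k + 2)

The ratio is 3*(2*k**3 + 21*k**2 + 57*k + 37)/(2*k**3 + 15*k**2 + 21*k - 1).
Normal form (A,B,C) = (3, 1, k**3 + 15*k**2/2 + 21*k/2 - 1/2).
Key eq: (3)·f(k+1) = (1)·f(k) + (k**3 + 15*k**2/2 + 21*k/2 - 1/2).
Bound: deg f ≤ 3.
Coefficient equations give f(k) = (k**3 + 3*k**2 - 3*k - 2)/2.
Get s_k = R·t_k = 3**k*(-k**3 - 3*k**2 + 3*k + 2) with R(k) = B(k−1)f(k)/C(k) = (k**3 + 3*k**2 - 3*k - 2)/(2*k**3 + 15*k**2 + 21*k - 1).
Δs = 3**k*(-2*k**3 - 15*k**2 - 21*k + 1), as required.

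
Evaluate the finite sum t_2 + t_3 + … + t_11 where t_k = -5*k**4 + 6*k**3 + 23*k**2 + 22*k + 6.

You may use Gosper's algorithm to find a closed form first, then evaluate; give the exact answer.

Compute t_(k+1)/t_k: get (5*k**4 + 14*k**3 - 11*k**2 - 66*k - 52)/(5*k**4 - 6*k**3 - 23*k**2 - 22*k - 6).
Factor: A=1; B=1; C=k**4 - 6*k**3/5 - 23*k**2/5 - 22*k/5 - 6/5.
Key eq: (1)·f(k+1) = (1)·f(k) + (k**4 - 6*k**3/5 - 23*k**2/5 - 22*k/5 - 6/5).
d = 5 from the (0,0,4) case.
A polynomial solution: f(k) = k*(k**4 - 4*k**3 - 3*k**2 - k + 1)/5.
Get s_k = R·t_k = k*(-k**4 + 4*k**3 + 3*k**2 + k - 1) with R(k) = B(k−1)f(k)/C(k) = k*(k**4 - 4*k**3 - 3*k**2 - k + 1)/(5*k**4 - 6*k**3 - 23*k**2 - 22*k - 6).
Δs = -5*k**4 + 6*k**3 + 23*k**2 + 22*k + 6, as required.
Evaluate s at k=12 and k=2: -160572 and 58; difference -160630.

Σ = -160630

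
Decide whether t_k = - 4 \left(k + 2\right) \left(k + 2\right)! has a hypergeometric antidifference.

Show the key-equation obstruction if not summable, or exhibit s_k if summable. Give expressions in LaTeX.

Yes. s_k = - 4 \left(k + 2\right)!.

r(k) = (k + 3)**2/(k + 2) after simplifying.
A = k + 3, B = 1, C = k + 2.
Key eq: (k + 3)·f(k+1) = (1)·f(k) + (k + 2).
From deg A=1, deg B=0, deg C=1: d=0.
Match coefficients ⇒ f(k) = 1.
Get s_k = R·t_k = -4*factorial(k + 2) with R(k) = B(k−1)f(k)/C(k) = 1/(k + 2).
Verify: -4*(k + 2)*factorial(k + 2) matches t_k.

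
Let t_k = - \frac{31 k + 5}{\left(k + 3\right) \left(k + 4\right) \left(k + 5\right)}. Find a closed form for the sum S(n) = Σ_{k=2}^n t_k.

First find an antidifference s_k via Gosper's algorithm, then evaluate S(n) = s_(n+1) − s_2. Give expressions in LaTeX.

Step 1: r(k) = (k + 3)*(31*k + 36)/((k + 6)*(31*k + 5)).
Gosper form: A/B · C(k+1)/C(k) with A=k + 3, B=k + 6, C=k + 5/31.
Solve (k + 3)·f(k+1) − (k + 5)·f(k) = k + 5/31.
d = 2 from the (1,1,1) case.
Match coefficients ⇒ f(k) = k*(49*k - 29)/372.
Certificate R = B(k−1)f/C = k*(k + 5)*(49*k - 29)/(12*(31*k + 5)) gives s_k = k*(29 - 49*k)/(12*(k + 3)*(k + 4)).
Δs = (-31*k - 5)/(k**3 + 12*k**2 + 47*k + 60), as required.
Evaluate: s_(n+1) = (-49*n**2 - 69*n - 20)/(12*(n**2 + 9*n + 20)); subtract s_(2) = -23/60 ⇒ S(n) = (-37*n**2 - 23*n + 60)/(10*(n**2 + 9*n + 20)).

S(n) = \frac{- 37 n^{2} - 23 n + 60}{10 \left(n^{2} + 9 n + 20\right)}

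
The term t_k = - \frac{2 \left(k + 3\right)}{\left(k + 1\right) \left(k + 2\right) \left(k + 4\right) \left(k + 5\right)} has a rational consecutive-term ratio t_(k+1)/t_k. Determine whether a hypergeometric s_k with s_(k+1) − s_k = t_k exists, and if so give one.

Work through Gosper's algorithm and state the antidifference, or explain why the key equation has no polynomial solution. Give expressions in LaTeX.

Ratio r(k) = (k + 1)*(k + 4)**2/((k + 3)**2*(k + 6)).
So A=k + 1 and B=k + 6, with C=k**2 + 6*k + 9.
Key eq: (k + 1)·f(k+1) = (k + 5)·f(k) + (k**2 + 6*k + 9).
Degrees (1,1,2) ⇒ d ≤ 4.
Coefficient equations give f(k) = k*(k + 2)*(k + 3)*(k + 5)/8.
Certificate R = B(k−1)f/C = k*(k + 2)*(k + 5)**2/(8*(k + 3)) gives s_k = k*(-k - 5)/(4*(k**2 + 5*k + 4)).
Δs = 2*(-k - 3)/(k**4 + 12*k**3 + 49*k**2 + 78*k + 40), as required.

s_k = \frac{k \left(- k - 5\right)}{4 \left(k^{2} + 5 k + 4\right)}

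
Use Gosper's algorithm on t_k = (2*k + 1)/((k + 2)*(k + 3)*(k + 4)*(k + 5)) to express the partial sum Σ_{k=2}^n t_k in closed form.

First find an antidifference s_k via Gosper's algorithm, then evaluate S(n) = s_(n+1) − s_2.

S(n) = (n**3 + 12*n**2 + 7*n - 20)/(40*(n**3 + 12*n**2 + 47*n + 60))

Ratio r(k) = (k + 2)*(2*k + 3)/((k + 6)*(2*k + 1)).
Normal form (A,B,C) = (k + 2, k + 6, k + 1/2).
f must satisfy (k + 2)·f(k+1) − (k + 5)·f(k) = k + 1/2.
From deg A=1, deg B=1, deg C=1: d=3.
Solve for f: f(k) = k*(k**2 + 9*k + 2)/48 (degree 3 ≤ 3).
Get s_k = R·t_k = k*(k**2 + 9*k + 2)/(24*(k + 2)*(k + 3)*(k + 4)) with R(k) = B(k−1)f(k)/C(k) = k*(k + 5)*(k**2 + 9*k + 2)/(24*(2*k + 1)).
Verify: (2*k + 1)/(k**4 + 14*k**3 + 71*k**2 + 154*k + 120) matches t_k.
Σ_(k=2)^n t_k = s_(n+1) − s_(2) = ((n**3 + 12*n**2 + 23*n + 12)/(24*(n**3 + 12*n**2 + 47*n + 60))) − (1/60), i.e. (n**3 + 12*n**2 + 7*n - 20)/(40*(n**3 + 12*n**2 + 47*n + 60)).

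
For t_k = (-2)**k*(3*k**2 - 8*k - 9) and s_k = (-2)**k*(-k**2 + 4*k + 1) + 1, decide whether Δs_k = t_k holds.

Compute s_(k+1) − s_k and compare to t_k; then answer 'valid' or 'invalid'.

valid; difference matches t_k

s_(k+1) = (-2)**(k + 1)*(4*k - (k + 1)**2 + 5) + 1
s_(k+1) − s_k = (-2)**k*(3*k**2 - 8*k - 9)
(s_(k+1) − s_k) − t_k = 0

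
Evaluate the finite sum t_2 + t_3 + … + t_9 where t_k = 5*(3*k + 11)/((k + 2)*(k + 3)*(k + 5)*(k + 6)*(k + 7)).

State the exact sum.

Ratio r(k) = (k + 2)*(k + 5)*(3*k + 14)/((k + 4)*(k + 8)*(3*k + 11)).
A = k + 2, B = k + 8, C = k**2 + 23*k/3 + 44/3.
Need (k + 2)·f(k+1) − (k + 7)·f(k) = k**2 + 23*k/3 + 44/3.
deg f ≤ 5 (via 1,1,2).
Solving with deg f ≤ 5: f(k) = k*(k + 3)*(k + 4)*(k**2 + 13*k + 52)/180.
R(k) = B(k−1)·f(k)/C(k) = k*(k + 3)*(k + 7)*(k**2 + 13*k + 52)/(60*(3*k + 11)); s_k = R·t_k = k*(k**2 + 13*k + 52)/(12*(k**3 + 13*k**2 + 52*k + 60)).
Δs = 5*(3*k + 11)/(k**5 + 23*k**4 + 203*k**3 + 853*k**2 + 1692*k + 1260), as required.
Telescoping: Σ = s_(10) − s_(2) = 47/576 − (41/672) = 83/4032.

Σ = 83/4032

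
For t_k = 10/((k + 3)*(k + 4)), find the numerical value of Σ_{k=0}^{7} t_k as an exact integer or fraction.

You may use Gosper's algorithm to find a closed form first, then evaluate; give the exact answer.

t_(k+1)/t_k = (k + 3)/(k + 5).
Normal form (A,B,C) = (k + 3, k + 5, 1).
Key eq: (k + 3)·f(k+1) = (k + 4)·f(k) + (1).
Degrees (1,1,0) ⇒ d ≤ 1.
Match coefficients ⇒ f(k) = k/3.
Certificate R = B(k−1)f/C = k*(k + 4)/3 gives s_k = 10*k/(3*(k + 3)).
Verify: 10/(k**2 + 7*k + 12) matches t_k.
Σ_(k=0)^(7) t_k = s_(8) − s_(0) = 80/33 − (0) = 80/33.

Σ = 80/33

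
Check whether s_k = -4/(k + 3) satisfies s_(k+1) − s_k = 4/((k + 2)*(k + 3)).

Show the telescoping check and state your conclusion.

Invalid: residual -8/(k**3 + 9*k**2 + 26*k + 24) ≠ 0.

s_(k+1) = -4/(k + 4)
s_(k+1) − s_k = 4/((k + 3)*(k + 4))
(s_(k+1) − s_k) − t_k = -8/(k**3 + 9*k**2 + 26*k + 24)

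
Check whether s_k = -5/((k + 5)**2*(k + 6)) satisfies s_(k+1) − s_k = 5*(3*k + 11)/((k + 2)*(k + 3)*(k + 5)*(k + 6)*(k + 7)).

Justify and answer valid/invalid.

s_(k+1) = -5/((k + 6)**2*(k + 7))
s_(k+1) − s_k = 5*(3*k + 17)/(k**5 + 29*k**4 + 335*k**3 + 1927*k**2 + 5520*k + 6300)
(s_(k+1) − s_k) − t_k = 60*(-k**2 - 9*k - 19)/(k**7 + 34*k**6 + 486*k**5 + 3776*k**4 + 17165*k**3 + 45462*k**2 + 64620*k + 37800)

Invalid: residual 60*(-k**2 - 9*k - 19)/(k**7 + 34*k**6 + 486*k**5 + 3776*k**4 + 17165*k**3 + 45462*k**2 + 64620*k + 37800) ≠ 0.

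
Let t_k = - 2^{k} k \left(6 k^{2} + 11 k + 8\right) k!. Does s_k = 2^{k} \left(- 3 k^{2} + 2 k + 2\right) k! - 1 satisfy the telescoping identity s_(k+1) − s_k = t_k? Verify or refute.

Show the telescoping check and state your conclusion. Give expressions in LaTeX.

valid (s_(k+1) − s_k reduces to t_k)

s_(k+1) = 2**(k + 1)*(2*k - 3*(k + 1)**2 + 4)*factorial(k + 1) - 1
s_(k+1) − s_k = -2**k*k*(6*k**2 + 11*k + 8)*factorial(k)
(s_(k+1) − s_k) − t_k = 0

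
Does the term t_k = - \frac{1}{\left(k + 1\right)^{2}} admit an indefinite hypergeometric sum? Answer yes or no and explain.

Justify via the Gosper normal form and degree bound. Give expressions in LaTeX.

Step 1: r(k) = (k + 1)**2/(k + 2)**2.
Factor: A=k**2 + 2*k + 1; B=k**2 + 4*k + 4; C=1.
f must satisfy (k**2 + 2*k + 1)·f(k+1) − (k**2 + 2*k + 1)·f(k) = 1.
Bound: deg f ≤ 0.
Put f(k) = c0: A·f(k+1) − B(k−1)·f(k) − C = -1; need -1 = 0 — inconsistent ⇒ no f, not summable.

No; the coefficient equations for f are inconsistent.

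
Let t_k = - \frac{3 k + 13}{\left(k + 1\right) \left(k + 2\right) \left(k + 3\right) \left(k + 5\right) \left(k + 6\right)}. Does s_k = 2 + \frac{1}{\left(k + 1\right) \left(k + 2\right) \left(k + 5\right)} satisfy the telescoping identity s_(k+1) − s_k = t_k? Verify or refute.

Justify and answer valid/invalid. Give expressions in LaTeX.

s_(k+1) = 2 + 1/((k + 2)*(k + 3)*(k + 6))
s_(k+1) − s_k = ((k + 1)*(k + 5) - (k + 3)*(k + 6))/((k + 1)*(k + 2)*(k + 3)*(k + 5)*(k + 6))
(s_(k+1) − s_k) − t_k = 0

valid (s_(k+1) − s_k reduces to t_k)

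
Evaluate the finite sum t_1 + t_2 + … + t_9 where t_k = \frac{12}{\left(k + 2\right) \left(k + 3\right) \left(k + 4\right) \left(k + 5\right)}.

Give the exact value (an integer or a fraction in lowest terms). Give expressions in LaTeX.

Σ = 59/910

t_(k+1)/t_k = (k + 2)/(k + 6).
A = k + 2, B = k + 6, C = 1.
f must satisfy (k + 2)·f(k+1) − (k + 5)·f(k) = 1.
Bound: deg f ≤ 3.
Solving with deg f ≤ 3: f(k) = k*(k**2 + 9*k + 26)/72.
Then R = B(k−1)f/C = k*(k + 5)*(k**2 + 9*k + 26)/72, so s_k = R(k)·t_k = k*(k**2 + 9*k + 26)/(6*(k + 2)*(k + 3)*(k + 4)).
s_(k+1) − s_k = 12/(k**4 + 14*k**3 + 71*k**2 + 154*k + 120) = t_k.
Sum = s_(10) − s_(1); s_(10) = 15/91, s_(1) = 1/10 ⇒ 59/910.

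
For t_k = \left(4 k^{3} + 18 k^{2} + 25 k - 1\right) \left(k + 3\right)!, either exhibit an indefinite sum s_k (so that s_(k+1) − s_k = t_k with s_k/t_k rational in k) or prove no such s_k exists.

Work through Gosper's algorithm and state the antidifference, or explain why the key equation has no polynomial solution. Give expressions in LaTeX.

Compute t_(k+1)/t_k: get (4*k**4 + 46*k**3 + 193*k**2 + 338*k + 184)/(4*k**3 + 18*k**2 + 25*k - 1).
Gosper form: A/B · C(k+1)/C(k) with A=k + 4, B=1, C=k**3 + 9*k**2/2 + 25*k/4 - 1/4.
Solve (k + 4)·f(k+1) − (1)·f(k) = k**3 + 9*k**2/2 + 25*k/4 - 1/4.
Degrees (1,0,3) ⇒ d ≤ 2.
Solving with deg f ≤ 2: f(k) = (4*k**2 - 2*k - 3)/4.
Get s_k = R·t_k = (4*k**2 - 2*k - 3)*factorial(k + 3) with R(k) = B(k−1)f(k)/C(k) = (4*k**2 - 2*k - 3)/(4*k**3 + 18*k**2 + 25*k - 1).
Check: Δs_k = (4*k**3 + 18*k**2 + 25*k - 1)*factorial(k + 3). ✓

s_k = \left(4 k^{2} - 2 k - 3\right) \left(k + 3\right)!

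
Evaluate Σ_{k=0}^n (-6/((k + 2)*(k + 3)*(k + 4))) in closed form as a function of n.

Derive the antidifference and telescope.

S(n) = (-n**2 - 7*n - 6)/(2*(n**2 + 7*n + 12))

Compute t_(k+1)/t_k: get (k + 2)/(k + 5).
Factor: A=k + 2; B=k + 5; C=1.
Set up (k + 2)·f(k+1) − (k + 4)·f(k) − (1) = 0.
From deg A=1, deg B=1, deg C=0: d=2.
Solve for f: f(k) = k*(k + 5)/12 (degree 2 ≤ 2).
R(k) = B(k−1)·f(k)/C(k) = k*(k + 4)*(k + 5)/12; s_k = R·t_k = k*(-k - 5)/(2*(k + 2)*(k + 3)).
Check: Δs_k = -6/(k**3 + 9*k**2 + 26*k + 24). ✓
Σ_(k=0)^n t_k = s_(n+1) − s_(0) = ((-n**2 - 7*n - 6)/(2*(n**2 + 7*n + 12))) − (0), i.e. (-n**2 - 7*n - 6)/(2*(n**2 + 7*n + 12)).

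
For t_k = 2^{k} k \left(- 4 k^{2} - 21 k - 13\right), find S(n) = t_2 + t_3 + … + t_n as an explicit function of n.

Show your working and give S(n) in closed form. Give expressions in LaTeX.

t_(k+1)/t_k = 2*(4*k**3 + 33*k**2 + 67*k + 38)/(k*(4*k**2 + 21*k + 13)).
Factor: A=2; B=1; C=k**3 + 21*k**2/4 + 13*k/4.
Solve (2)·f(k+1) − (1)·f(k) = k**3 + 21*k**2/4 + 13*k/4.
d = 3 from the (0,0,3) case.
Match coefficients ⇒ f(k) = (4*k**3 - 3*k**2 + k - 4)/4.
Certificate R = B(k−1)f/C = (4*k**3 - 3*k**2 + k - 4)/(k*(4*k**2 + 21*k + 13)) gives s_k = 2**k*(-4*k**3 + 3*k**2 - k + 4).
Check: Δs_k = 2**k*k*(-4*k**2 - 21*k - 13). ✓
Σ_(k=2)^n t_k = s_(n+1) − s_(2) = (2**(n + 1)*(-4*n**3 - 9*n**2 - 7*n + 2)) − (-72), i.e. -8*2**n*n**3 - 18*2**n*n**2 - 14*2**n*n + 4*2**n + 72.

S(n) = - 8 \cdot 2^{n} n^{3} - 18 \cdot 2^{n} n^{2} - 14 \cdot 2^{n} n + 4 \cdot 2^{n} + 72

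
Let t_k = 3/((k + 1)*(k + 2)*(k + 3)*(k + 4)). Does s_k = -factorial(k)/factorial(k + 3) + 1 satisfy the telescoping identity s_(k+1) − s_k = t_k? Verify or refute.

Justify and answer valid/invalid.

valid (s_(k+1) − s_k reduces to t_k)

s_(k+1) = -factorial(k + 1)/factorial(k + 4) + 1
s_(k+1) − s_k = 3/((k + 1)*(k + 2)*(k + 3)*(k + 4))
(s_(k+1) − s_k) − t_k = 0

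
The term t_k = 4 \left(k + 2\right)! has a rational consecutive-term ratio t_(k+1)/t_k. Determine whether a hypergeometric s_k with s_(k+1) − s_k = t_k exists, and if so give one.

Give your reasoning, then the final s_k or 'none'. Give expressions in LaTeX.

none — t_k is not Gosper-summable

Ratio r(k) = k + 3.
Take A(k)=k + 3, B(k)=1, C(k)=1.
Key eq: (k + 3)·f(k+1) = (1)·f(k) + (1).
deg f ≤ -1 (via 1,0,0).
Negative degree bound (-1): no f exists, t_k not Gosper-summable.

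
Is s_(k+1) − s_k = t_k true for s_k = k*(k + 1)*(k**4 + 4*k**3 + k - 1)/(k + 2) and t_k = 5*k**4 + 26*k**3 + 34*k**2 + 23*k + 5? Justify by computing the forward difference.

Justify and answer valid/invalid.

s_(k+1) = (k + 1)*(k + 2)*(k + (k + 1)**4 + 4*(k + 1)**3)/(k + 3)
s_(k+1) − s_k = (5*k**6 + 47*k**5 + 162*k**4 + 263*k**3 + 234*k**2 + 111*k + 20)/(k**2 + 5*k + 6)
(s_(k+1) − s_k) − t_k = 2*(-2*k**5 - 16*k**4 - 43*k**3 - 45*k**2 - 26*k - 5)/(k**2 + 5*k + 6)

Invalid: residual 2*(-2*k**5 - 16*k**4 - 43*k**3 - 45*k**2 - 26*k - 5)/(k**2 + 5*k + 6) ≠ 0.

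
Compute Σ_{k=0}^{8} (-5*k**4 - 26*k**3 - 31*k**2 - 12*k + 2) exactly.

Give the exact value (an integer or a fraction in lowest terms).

Ratio r(k) = (5*k**4 + 46*k**3 + 139*k**2 + 172*k + 72)/(5*k**4 + 26*k**3 + 31*k**2 + 12*k - 2).
Take A(k)=1, B(k)=1, C(k)=k**4 + 26*k**3/5 + 31*k**2/5 + 12*k/5 - 2/5.
f must satisfy (1)·f(k+1) − (1)·f(k) = k**4 + 26*k**3/5 + 31*k**2/5 + 12*k/5 - 2/5.
Degrees (0,0,4) ⇒ d ≤ 5.
Solve for f: f(k) = k*(k**4 + 4*k**3 - k**2 - 3*k - 3)/5 (degree 5 ≤ 5).
R(k) = B(k−1)·f(k)/C(k) = k*(k**4 + 4*k**3 - k**2 - 3*k - 3)/(5*k**4 + 26*k**3 + 31*k**2 + 12*k - 2); s_k = R·t_k = k*(-k**4 - 4*k**3 + k**2 + 3*k + 3).
s_(k+1) − s_k = -5*k**4 - 26*k**3 - 31*k**2 - 12*k + 2 = t_k.
Telescoping: Σ = s_(9) − s_(0) = -84294 − (0) = -84294.

Σ = -84294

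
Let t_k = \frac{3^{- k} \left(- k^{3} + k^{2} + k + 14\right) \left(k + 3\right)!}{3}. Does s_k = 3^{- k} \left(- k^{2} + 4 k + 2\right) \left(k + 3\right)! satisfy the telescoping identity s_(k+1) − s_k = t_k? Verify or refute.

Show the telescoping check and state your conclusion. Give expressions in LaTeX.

s_(k+1) = (-k**2 + 2*k + 5)*factorial(k + 4)/(3*3**k)
s_(k+1) − s_k = (-k**3 + k**2 + k + 14)*factorial(k + 3)/(3*3**k)
(s_(k+1) − s_k) − t_k = 0

valid (s_(k+1) − s_k reduces to t_k)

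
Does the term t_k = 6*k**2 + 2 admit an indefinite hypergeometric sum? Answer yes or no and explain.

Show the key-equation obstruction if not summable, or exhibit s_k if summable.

r(k) = (3*(k + 1)**2 + 1)/(3*k**2 + 1) after simplifying.
A = 1, B = 1, C = k**2 + 1/3.
f must satisfy (1)·f(k+1) − (1)·f(k) = k**2 + 1/3.
From deg A=0, deg B=0, deg C=2: d=3.
Solve for f: f(k) = k*(2*k**2 - 3*k + 3)/6 (degree 3 ≤ 3).
Get s_k = R·t_k = k*(2*k**2 - 3*k + 3) with R(k) = B(k−1)f(k)/C(k) = k*(2*k**2 - 3*k + 3)/(2*(3*k**2 + 1)).
Check: Δs_k = 6*k**2 + 2. ✓

Yes. s_k = k*(2*k**2 - 3*k + 3).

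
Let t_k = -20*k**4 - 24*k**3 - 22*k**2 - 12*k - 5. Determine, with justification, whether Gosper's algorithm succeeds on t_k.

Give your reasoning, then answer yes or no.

Yes. s_k = k*(-4*k**4 + 4*k**3 - 2*k**2 - k - 2).

Ratio r(k) = (20*k**4 + 104*k**3 + 214*k**2 + 208*k + 83)/(20*k**4 + 24*k**3 + 22*k**2 + 12*k + 5).
Normal form (A,B,C) = (1, 1, k**4 + 6*k**3/5 + 11*k**2/10 + 3*k/5 + 1/4).
Need (1)·f(k+1) − (1)·f(k) = k**4 + 6*k**3/5 + 11*k**2/10 + 3*k/5 + 1/4.
Degrees (0,0,4) ⇒ d ≤ 5.
Match coefficients ⇒ f(k) = k*(4*k**4 - 4*k**3 + 2*k**2 + k + 2)/20.
Then R = B(k−1)f/C = k*(4*k**4 - 4*k**3 + 2*k**2 + k + 2)/(20*k**4 + 24*k**3 + 22*k**2 + 12*k + 5), so s_k = R(k)·t_k = k*(-4*k**4 + 4*k**3 - 2*k**2 - k - 2).
Check: Δs_k = -20*k**4 - 24*k**3 - 22*k**2 - 12*k - 5. ✓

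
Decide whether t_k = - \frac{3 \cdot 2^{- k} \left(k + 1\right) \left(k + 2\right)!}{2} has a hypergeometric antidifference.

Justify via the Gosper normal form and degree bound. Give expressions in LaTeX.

Yes. s_k = - 3 \cdot 2^{- k} \left(k + 2\right)!.

r(k) = (k + 2)*(k + 3)/(2*(k + 1)) after simplifying.
A = k/2 + 3/2, B = 1, C = k + 1.
Need (k/2 + 3/2)·f(k+1) − (1)·f(k) = k + 1.
Bound: deg f ≤ 0.
Match coefficients ⇒ f(k) = 2.
So s_k = (B(k−1)f/C)·t_k = (2/(k + 1))·t_k = -3*factorial(k + 2)/2**k.
s_(k+1) − s_k = -3*(k + 1)*factorial(k + 2)/(2*2**k) = t_k.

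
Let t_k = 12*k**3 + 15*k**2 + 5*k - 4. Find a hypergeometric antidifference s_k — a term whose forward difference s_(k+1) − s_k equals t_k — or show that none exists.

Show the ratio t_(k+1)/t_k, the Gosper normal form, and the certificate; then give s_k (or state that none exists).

s_k = k*(3*k**3 - k**2 - 2*k - 4)

Ratio r(k) = (12*k**3 + 51*k**2 + 71*k + 28)/(12*k**3 + 15*k**2 + 5*k - 4).
Take A(k)=1, B(k)=1, C(k)=k**3 + 5*k**2/4 + 5*k/12 - 1/3.
Need (1)·f(k+1) − (1)·f(k) = k**3 + 5*k**2/4 + 5*k/12 - 1/3.
d = 4 from the (0,0,3) case.
Solving with deg f ≤ 4: f(k) = k*(3*k**3 - k**2 - 2*k - 4)/12.
So s_k = (B(k−1)f/C)·t_k = (k*(3*k**3 - k**2 - 2*k - 4)/(12*k**3 + 15*k**2 + 5*k - 4))·t_k = k*(3*k**3 - k**2 - 2*k - 4).
Verify: 12*k**3 + 15*k**2 + 5*k - 4 matches t_k.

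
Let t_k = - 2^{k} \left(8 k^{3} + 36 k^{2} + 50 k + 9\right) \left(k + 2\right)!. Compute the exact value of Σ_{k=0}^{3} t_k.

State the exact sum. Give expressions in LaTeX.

r(k) = 2*(8*k**4 + 84*k**3 + 326*k**2 + 541*k + 309)/(8*k**3 + 36*k**2 + 50*k + 9) after simplifying.
Factor: A=2*k + 6; B=1; C=k**3 + 9*k**2/2 + 25*k/4 + 9/8.
Solve (2*k + 6)·f(k+1) − (1)·f(k) = k**3 + 9*k**2/2 + 25*k/4 + 9/8.
From deg A=1, deg B=0, deg C=3: d=2.
Coefficient equations give f(k) = (4*k**2 - 3)/8.
So s_k = (B(k−1)f/C)·t_k = ((4*k**2 - 3)/(8*k**3 + 36*k**2 + 50*k + 9))·t_k = -2**k*(4*k**2 - 3)*factorial(k + 2).
s_(k+1) − s_k = -2**k*(8*k**3 + 36*k**2 + 50*k + 9)*factorial(k + 2) = t_k.
Sum = s_(4) − s_(0); s_(4) = -702720, s_(0) = 6 ⇒ -702726.

Σ = -702726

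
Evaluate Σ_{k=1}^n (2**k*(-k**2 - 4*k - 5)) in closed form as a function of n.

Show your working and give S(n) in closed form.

Compute t_(k+1)/t_k: get 2*(k**2 + 6*k + 10)/(k**2 + 4*k + 5).
So A=2 and B=1, with C=k**2 + 4*k + 5.
Need (2)·f(k+1) − (1)·f(k) = k**2 + 4*k + 5.
d = 2 from the (0,0,2) case.
Solving with deg f ≤ 2: f(k) = k**2 + 3.
So s_k = (B(k−1)f/C)·t_k = ((k**2 + 3)/(k**2 + 4*k + 5))·t_k = 2**k*(-k**2 - 3).
Check: Δs_k = 2**k*(-k**2 - 4*k - 5). ✓
s_(n+1) = 2**(n + 1)*(-n**2 - 2*n - 4) and s_(1) = -8, so S(n) = -2*2**n*n**2 - 4*2**n*n - 8*2**n + 8.

S(n) = -2*2**n*n**2 - 4*2**n*n - 8*2**n + 8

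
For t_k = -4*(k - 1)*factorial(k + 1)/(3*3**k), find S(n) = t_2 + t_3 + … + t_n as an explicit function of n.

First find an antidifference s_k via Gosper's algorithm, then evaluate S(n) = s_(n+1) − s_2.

S(n) = 8/3 - 4*factorial(n + 2)/(3*3**n)

t_(k+1)/t_k = k*(k + 2)/(3*(k - 1)).
A = k/3 + 2/3, B = 1, C = k - 1.
f must satisfy (k/3 + 2/3)·f(k+1) − (1)·f(k) = k - 1.
Degrees (1,0,1) ⇒ d ≤ 0.
Solving with deg f ≤ 0: f(k) = 3.
So s_k = (B(k−1)f/C)·t_k = (3/(k - 1))·t_k = -4*factorial(k + 1)/3**k.
Δs = -4*(k - 1)*factorial(k + 1)/(3*3**k), as required.
s_(n+1) = -4*3**(-n - 1)*factorial(n + 2) and s_(2) = -8/3, so S(n) = 8/3 - 4*factorial(n + 2)/(3*3**n).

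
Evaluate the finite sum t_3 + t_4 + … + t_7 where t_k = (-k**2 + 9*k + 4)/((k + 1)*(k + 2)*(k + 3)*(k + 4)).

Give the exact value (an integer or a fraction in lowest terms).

The ratio is (k + 1)*(9*k - (k + 1)**2 + 13)/((k + 5)*(-k**2 + 9*k + 4)).
So A=k + 1 and B=k + 5, with C=k**2 - 9*k - 4.
Key eq: (k + 1)·f(k+1) = (k + 4)·f(k) + (k**2 - 9*k - 4).
Degrees (1,1,2) ⇒ d ≤ 3.
Solve for f: f(k) = -k*(k**2 + 9*k + 2)/3 (degree 3 ≤ 3).
Get s_k = R·t_k = k*(k**2 + 9*k + 2)/(3*(k + 1)*(k + 2)*(k + 3)) with R(k) = B(k−1)f(k)/C(k) = -k*(k + 4)*(k**2 + 9*k + 2)/(3*(k**2 - 9*k - 4)).
Check: Δs_k = (-k**2 + 9*k + 4)/(k**4 + 10*k**3 + 35*k**2 + 50*k + 24). ✓
Evaluate s at k=8 and k=3: 184/495 and 19/60; difference 109/1980.

Σ = 109/1980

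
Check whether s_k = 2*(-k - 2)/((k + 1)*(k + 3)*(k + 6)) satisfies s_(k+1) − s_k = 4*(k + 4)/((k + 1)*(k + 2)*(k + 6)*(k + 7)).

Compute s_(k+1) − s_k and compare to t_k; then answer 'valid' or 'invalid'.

s_(k+1) = 2*(-k - 3)/((k + 2)*(k + 4)*(k + 7))
s_(k+1) − s_k = 2*(2*k**3 + 19*k**2 + 57*k + 58)/(k**6 + 23*k**5 + 207*k**4 + 925*k**3 + 2144*k**2 + 2412*k + 1008)
(s_(k+1) − s_k) − t_k = 2*(-3*k**2 - 23*k - 38)/(k**6 + 23*k**5 + 207*k**4 + 925*k**3 + 2144*k**2 + 2412*k + 1008)

Invalid: residual 2*(-3*k**2 - 23*k - 38)/(k**6 + 23*k**5 + 207*k**4 + 925*k**3 + 2144*k**2 + 2412*k + 1008) ≠ 0.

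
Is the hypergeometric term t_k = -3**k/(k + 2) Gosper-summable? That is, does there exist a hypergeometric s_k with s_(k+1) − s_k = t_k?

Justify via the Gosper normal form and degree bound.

Compute t_(k+1)/t_k: get 3*(k + 2)/(k + 3).
A = 3*k + 6, B = k + 3, C = 1.
Solve (3*k + 6)·f(k+1) − (k + 2)·f(k) = 1.
d = -1 from the (1,1,0) case.
d = -1 < 0 ⇒ no nonzero polynomial f; not summable.

No — negative degree bound, so no certificate f.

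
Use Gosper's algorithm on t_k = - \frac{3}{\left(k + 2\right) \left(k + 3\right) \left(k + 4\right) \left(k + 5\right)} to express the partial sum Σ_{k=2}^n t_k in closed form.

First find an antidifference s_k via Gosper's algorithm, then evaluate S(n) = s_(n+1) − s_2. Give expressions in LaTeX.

t_(k+1)/t_k = (k + 2)/(k + 6).
A = k + 2, B = k + 6, C = 1.
Key eq: (k + 2)·f(k+1) = (k + 5)·f(k) + (1).
From deg A=1, deg B=1, deg C=0: d=3.
A polynomial solution: f(k) = k*(k**2 + 9*k + 26)/72.
Then R = B(k−1)f/C = k*(k + 5)*(k**2 + 9*k + 26)/72, so s_k = R(k)·t_k = k*(-k**2 - 9*k - 26)/(24*(k + 2)*(k + 3)*(k + 4)).
Δs = -3/(k**4 + 14*k**3 + 71*k**2 + 154*k + 120), as required.
Σ_(k=2)^n t_k = s_(n+1) − s_(2) = ((-n**3 - 12*n**2 - 47*n - 36)/(24*(n**3 + 12*n**2 + 47*n + 60))) − (-1/30), i.e. (-n**3 - 12*n**2 - 47*n + 60)/(120*(n**3 + 12*n**2 + 47*n + 60)).

S(n) = \frac{- n^{3} - 12 n^{2} - 47 n + 60}{120 \left(n^{3} + 12 n^{2} + 47 n + 60\right)}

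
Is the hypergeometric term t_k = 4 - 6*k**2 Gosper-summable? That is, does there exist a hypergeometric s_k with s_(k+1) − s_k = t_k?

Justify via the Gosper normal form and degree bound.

Step 1: r(k) = (3*(k + 1)**2 - 2)/(3*k**2 - 2).
So A=1 and B=1, with C=k**2 - 2/3.
f must satisfy (1)·f(k+1) − (1)·f(k) = k**2 - 2/3.
Degrees (0,0,2) ⇒ d ≤ 3.
Coefficient equations give f(k) = k*(2*k**2 - 3*k - 3)/6.
Certificate R = B(k−1)f/C = k*(2*k**2 - 3*k - 3)/(2*(3*k**2 - 2)) gives s_k = k*(-2*k**2 + 3*k + 3).
Δs = 4 - 6*k**2, as required.

Yes. s_k = k*(-2*k**2 + 3*k + 3).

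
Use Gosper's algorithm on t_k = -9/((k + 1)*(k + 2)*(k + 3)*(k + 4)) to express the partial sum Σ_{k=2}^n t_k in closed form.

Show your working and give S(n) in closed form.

Ratio r(k) = (k + 1)/(k + 5).
Gosper form: A/B · C(k+1)/C(k) with A=k + 1, B=k + 5, C=1.
Solve (k + 1)·f(k+1) − (k + 4)·f(k) = 1.
From deg A=1, deg B=1, deg C=0: d=3.
Coefficient equations give f(k) = k*(k**2 + 6*k + 11)/18.
Certificate R = B(k−1)f/C = k*(k + 4)*(k**2 + 6*k + 11)/18 gives s_k = k*(-k**2 - 6*k - 11)/(2*(k + 1)*(k + 2)*(k + 3)).
s_(k+1) − s_k = -9/(k**4 + 10*k**3 + 35*k**2 + 50*k + 24) = t_k.
Telescope: S(n) = s_(n+1) − s_(2) = (-n**3 - 9*n**2 - 26*n - 18)/(2*(n**3 + 9*n**2 + 26*n + 24)) − (-9/20) = (-n**3 - 9*n**2 - 26*n + 36)/(20*(n**3 + 9*n**2 + 26*n + 24)).

S(n) = (-n**3 - 9*n**2 - 26*n + 36)/(20*(n**3 + 9*n**2 + 26*n + 24))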